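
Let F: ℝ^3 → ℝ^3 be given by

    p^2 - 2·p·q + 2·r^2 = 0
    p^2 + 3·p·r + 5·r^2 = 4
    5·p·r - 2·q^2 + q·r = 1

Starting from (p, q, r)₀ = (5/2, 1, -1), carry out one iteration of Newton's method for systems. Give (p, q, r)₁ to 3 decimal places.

At (5/2, 1, -1): F = (3.250, -0.250, -16.500).
Jacobian J = [[2·p - 2·q, -2·p, 4·r], [2·p + 3·r, 0, 3·p + 10·r], [5·r, -4·q + r, 5·p + q]].
At the point, J = [[3.000, -5.000, -4.000], [2.000, 0.000, -2.500], [-5.000, -5.000, 13.500]] (det J = 75.000).
Solving J·Δ = −F gives Δ = (3.583, 0.587, 2.767).
Then the next iterate is (p, q, r)₁ = (6.083, 1.587, 1.767).

(6.083, 1.587, 1.767)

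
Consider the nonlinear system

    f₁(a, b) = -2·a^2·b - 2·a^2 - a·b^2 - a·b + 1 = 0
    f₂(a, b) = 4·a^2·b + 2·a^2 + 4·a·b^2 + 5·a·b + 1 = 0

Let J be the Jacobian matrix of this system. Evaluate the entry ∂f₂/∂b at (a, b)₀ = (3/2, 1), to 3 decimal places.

28.500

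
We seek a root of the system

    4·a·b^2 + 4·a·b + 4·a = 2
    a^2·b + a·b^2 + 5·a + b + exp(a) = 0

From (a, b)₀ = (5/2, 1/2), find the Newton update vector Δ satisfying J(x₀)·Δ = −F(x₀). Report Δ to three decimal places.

(-1.294, -0.322)

At (5/2, 1/2): F = (15.500, 28.93249).
Jacobian J = [[4·b^2 + 4·b + 4, 8·a·b + 4·a], [2·a·b + b^2 + exp(a) + 5, a^2 + 2·a·b + 1]].
At the point, J = [[7.000, 20.000], [19.93249, 9.750]] (det J = -330.39988).
Solving J·Δ = −F gives Δ = (-1.294, -0.322).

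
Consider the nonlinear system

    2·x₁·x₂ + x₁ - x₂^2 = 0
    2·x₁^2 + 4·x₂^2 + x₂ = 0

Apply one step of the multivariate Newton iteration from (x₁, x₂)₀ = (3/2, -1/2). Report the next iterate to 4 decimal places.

At (3/2, -1/2): F = (-0.2500, 5.0000).
Jacobian J = [[2·x₂ + 1, 2·x₁ - 2·x₂], [4·x₁, 8·x₂ + 1]].
At the point, J = [[0.0000, 4.0000], [6.0000, -3.0000]] (det J = -24.0000).
Solving J·Δ = −F gives Δ = (-0.8021, 0.0625).
Then the next iterate is (x₁, x₂)₁ = (0.6979, -0.4375).

(0.6979, -0.4375)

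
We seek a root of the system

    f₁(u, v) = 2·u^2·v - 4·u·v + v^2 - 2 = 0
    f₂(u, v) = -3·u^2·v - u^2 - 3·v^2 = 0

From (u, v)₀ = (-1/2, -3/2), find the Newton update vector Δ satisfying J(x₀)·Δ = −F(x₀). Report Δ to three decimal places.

(0.439, 0.898)

At (-1/2, -3/2): F = (-3.500, -5.875).
Jacobian J = [[4·u·v - 4·v, 2·u^2 - 4·u + 2·v], [-6·u·v - 2·u, -3·u^2 - 6·v]].
At the point, J = [[9.000, -0.500], [-3.500, 8.250]] (det J = 72.500).
Solving J·Δ = −F gives Δ = (0.439, 0.898).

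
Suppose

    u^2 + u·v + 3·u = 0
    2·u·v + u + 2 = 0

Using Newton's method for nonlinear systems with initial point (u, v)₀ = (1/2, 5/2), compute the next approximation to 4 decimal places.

At (1/2, 5/2): F = (3.0000, 5.0000).
Jacobian J = [[2·u + v + 3, u], [2·v + 1, 2·u]].
At the point, J = [[6.5000, 0.5000], [6.0000, 1.0000]] (det J = 3.5000).
Solving J·Δ = −F gives Δ = (-0.1429, -4.1429).
Then the next iterate is (u, v)₁ = (0.3571, -1.6429).

(0.3571, -1.6429)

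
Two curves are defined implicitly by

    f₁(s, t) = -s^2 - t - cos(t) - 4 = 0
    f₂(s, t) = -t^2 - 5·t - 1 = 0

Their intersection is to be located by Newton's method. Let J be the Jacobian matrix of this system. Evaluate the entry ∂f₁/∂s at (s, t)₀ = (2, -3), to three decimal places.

∂f₁/∂s = -2·s.
At (2, -3) this is -4.000.

-4.000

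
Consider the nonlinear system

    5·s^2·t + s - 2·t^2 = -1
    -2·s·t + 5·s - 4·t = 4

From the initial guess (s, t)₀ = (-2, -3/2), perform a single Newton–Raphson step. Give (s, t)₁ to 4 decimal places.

(-0.2500, -2.2212)

At (-2, -3/2): F = (-35.5000, -14.0000).
Jacobian J = [[10·s·t + 1, 5·s^2 - 4·t], [-2·t + 5, -2·s - 4]].
At the point, J = [[31.0000, 26.0000], [8.0000, 0.0000]] (det J = -208.0000).
Solving J·Δ = −F gives Δ = (1.7500, -0.7212).
Then the next iterate is (s, t)₁ = (-0.2500, -2.2212).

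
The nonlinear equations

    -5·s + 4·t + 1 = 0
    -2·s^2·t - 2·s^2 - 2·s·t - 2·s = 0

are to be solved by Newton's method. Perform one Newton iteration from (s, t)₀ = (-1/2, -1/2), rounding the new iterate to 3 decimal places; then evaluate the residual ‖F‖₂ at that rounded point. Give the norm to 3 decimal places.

0.000

At (-1/2, -1/2): F = (1.500, 0.250).
Jacobian J = [[-5, 4], [-4·s·t - 4·s - 2·t - 2, -2·s^2 - 2·s]].
At the point, J = [[-5.000, 4.000], [0.000, 0.500]] (det J = -2.500).
Solving J·Δ = −F gives Δ = (-0.100, -0.500).
Then the next iterate is (s, t)₁ = (-0.600, -1.000).
Re-evaluating at (-0.600, -1.000): F = (0.000, 0.000), so ‖F‖₂ = 0.000.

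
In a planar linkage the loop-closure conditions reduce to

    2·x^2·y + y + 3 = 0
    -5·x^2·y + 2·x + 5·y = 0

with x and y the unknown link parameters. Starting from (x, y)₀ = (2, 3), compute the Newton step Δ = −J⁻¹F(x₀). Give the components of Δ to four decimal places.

At (2, 3): F = (30.0000, -41.0000).
Jacobian J = [[4·x·y, 2·x^2 + 1], [-10·x·y + 2, -5·x^2 + 5]].
At the point, J = [[24.0000, 9.0000], [-58.0000, -15.0000]] (det J = 162.0000).
Solving J·Δ = −F gives Δ = (0.5000, -4.6667).

(0.5000, -4.6667)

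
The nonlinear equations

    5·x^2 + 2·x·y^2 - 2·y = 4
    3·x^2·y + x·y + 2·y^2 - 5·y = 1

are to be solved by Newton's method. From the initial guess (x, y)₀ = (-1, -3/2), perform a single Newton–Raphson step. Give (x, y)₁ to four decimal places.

(0.4103, 0.5641)

At (-1, -3/2): F = (-0.5000, 8.0000).
Jacobian J = [[10·x + 2·y^2, 4·x·y - 2], [6·x·y + y, 3·x^2 + x + 4·y - 5]].
At the point, J = [[-5.5000, 4.0000], [7.5000, -9.0000]] (det J = 19.5000).
Solving J·Δ = −F gives Δ = (1.4103, 2.0641).
Then the next iterate is (x, y)₁ = (0.4103, 0.5641).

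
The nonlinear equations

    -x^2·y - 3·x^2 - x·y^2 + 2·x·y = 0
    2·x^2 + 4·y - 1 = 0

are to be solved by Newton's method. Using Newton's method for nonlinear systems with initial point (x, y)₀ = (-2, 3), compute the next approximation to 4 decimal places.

At (-2, 3): F = (-18.0000, 19.0000).
Jacobian J = [[-2·x·y - 6·x - y^2 + 2·y, -x^2 - 2·x·y + 2·x], [4·x, 4]].
At the point, J = [[21.0000, 4.0000], [-8.0000, 4.0000]] (det J = 116.0000).
Solving J·Δ = −F gives Δ = (1.2759, -2.1983).
Then the next iterate is (x, y)₁ = (-0.7241, 0.8017).

(-0.7241, 0.8017)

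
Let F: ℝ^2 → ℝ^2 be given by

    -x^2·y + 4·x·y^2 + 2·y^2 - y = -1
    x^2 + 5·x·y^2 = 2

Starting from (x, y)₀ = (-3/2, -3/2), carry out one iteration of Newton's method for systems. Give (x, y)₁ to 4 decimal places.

At (-3/2, -3/2): F = (-3.1250, -16.6250).
Jacobian J = [[-2·x·y + 4·y^2, -x^2 + 8·x·y + 4·y - 1], [2·x + 5·y^2, 10·x·y]].
At the point, J = [[4.5000, 8.7500], [8.2500, 22.5000]] (det J = 29.0625).
Solving J·Δ = −F gives Δ = (-2.5860, 1.6871).
Then the next iterate is (x, y)₁ = (-4.0860, 0.1871).

(-4.0860, 0.1871)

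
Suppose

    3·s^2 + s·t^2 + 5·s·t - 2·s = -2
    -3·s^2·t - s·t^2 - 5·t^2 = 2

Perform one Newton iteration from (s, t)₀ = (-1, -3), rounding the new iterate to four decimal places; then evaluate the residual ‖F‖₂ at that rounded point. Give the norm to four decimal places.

At (-1, -3): F = (13.0000, -29.0000).
Jacobian J = [[6·s + t^2 + 5·t - 2, 2·s·t + 5·s], [-6·s·t - t^2, -3·s^2 - 2·s·t - 10·t]].
At the point, J = [[-14.0000, 1.0000], [-27.0000, 21.0000]] (det J = -267.0000).
Solving J·Δ = −F gives Δ = (1.1311, 2.8352).
Then the next iterate is (s, t)₁ = (0.1311, -0.1648).
Re-evaluating at (0.1311, -0.1648): F = (1.684896, -2.130858), so ‖F‖₂ = 2.7165.

2.7165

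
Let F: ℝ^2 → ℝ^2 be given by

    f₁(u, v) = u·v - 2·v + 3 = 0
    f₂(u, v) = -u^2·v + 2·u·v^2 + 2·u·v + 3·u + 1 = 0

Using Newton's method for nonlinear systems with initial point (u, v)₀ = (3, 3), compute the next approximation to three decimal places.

(1.411, 1.767)

At (3, 3): F = (6.000, 55.000).
Jacobian J = [[v, u - 2], [-2·u·v + 2·v^2 + 2·v + 3, -u^2 + 4·u·v + 2·u]].
At the point, J = [[3.000, 1.000], [9.000, 33.000]] (det J = 90.000).
Solving J·Δ = −F gives Δ = (-1.589, -1.233).
Then the next iterate is (u, v)₁ = (1.411, 1.767).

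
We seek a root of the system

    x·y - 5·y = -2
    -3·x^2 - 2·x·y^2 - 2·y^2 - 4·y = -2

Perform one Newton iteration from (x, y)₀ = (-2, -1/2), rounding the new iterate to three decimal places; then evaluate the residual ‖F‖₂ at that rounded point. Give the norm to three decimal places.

At (-2, -1/2): F = (5.500, -7.500).
Jacobian J = [[y, x - 5], [-6·x - 2·y^2, -4·x·y - 4·y - 4]].
At the point, J = [[-0.500, -7.000], [11.500, -6.000]] (det J = 83.500).
Solving J·Δ = −F gives Δ = (1.024, 0.713).
Then the next iterate is (x, y)₁ = (-0.976, 0.213).
Re-evaluating at (-0.976, 0.213): F = (0.72711, -1.71191), so ‖F‖₂ = 1.860.

1.860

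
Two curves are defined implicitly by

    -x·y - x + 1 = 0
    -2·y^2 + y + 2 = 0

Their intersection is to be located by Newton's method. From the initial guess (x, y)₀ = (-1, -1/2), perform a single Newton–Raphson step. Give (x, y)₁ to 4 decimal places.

At (-1, -1/2): F = (1.5000, 1.0000).
Jacobian J = [[-y - 1, -x], [0, -4·y + 1]].
At the point, J = [[-0.5000, 1.0000], [0.0000, 3.0000]] (det J = -1.5000).
Solving J·Δ = −F gives Δ = (2.3333, -0.3333).
Then the next iterate is (x, y)₁ = (1.3333, -0.8333).

(1.3333, -0.8333)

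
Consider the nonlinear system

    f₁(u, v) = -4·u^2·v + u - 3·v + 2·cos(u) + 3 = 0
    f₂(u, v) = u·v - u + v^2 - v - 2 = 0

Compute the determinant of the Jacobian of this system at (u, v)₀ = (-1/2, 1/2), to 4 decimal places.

J = [[-8·u·v - 2·sin(u) + 1, -4·u^2 - 3], [v - 1, u + 2·v - 1]].
At the point, J = [[3.958851, -4.0000], [-0.5000, -0.5000]].
det J = -3.9794.

-3.9794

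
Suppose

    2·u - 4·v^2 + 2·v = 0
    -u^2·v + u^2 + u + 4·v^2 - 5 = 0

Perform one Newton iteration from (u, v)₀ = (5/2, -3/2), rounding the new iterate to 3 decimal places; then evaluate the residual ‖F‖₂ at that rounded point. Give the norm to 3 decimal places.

At (5/2, -3/2): F = (-7.000, 22.125).
Jacobian J = [[2, -8·v + 2], [-2·u·v + 2·u + 1, -u^2 + 8·v]].
At the point, J = [[2.000, 14.000], [13.500, -18.250]] (det J = -225.500).
Solving J·Δ = −F gives Δ = (-0.807, 0.615).
Then the next iterate is (u, v)₁ = (1.693, -0.885).
Re-evaluating at (1.693, -0.885): F = (-1.51690, 5.22878), so ‖F‖₂ = 5.444.

5.444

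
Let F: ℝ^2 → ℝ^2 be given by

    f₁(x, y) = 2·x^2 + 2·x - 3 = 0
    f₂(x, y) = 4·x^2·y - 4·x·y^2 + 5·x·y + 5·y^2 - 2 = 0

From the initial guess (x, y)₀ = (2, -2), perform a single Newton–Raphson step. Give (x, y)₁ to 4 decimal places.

(1.1000, -1.6368)

At (2, -2): F = (9.0000, -66.0000).
Jacobian J = [[4·x + 2, 0], [8·x·y - 4·y^2 + 5·y, 4·x^2 - 8·x·y + 5·x + 10·y]].
At the point, J = [[10.0000, 0.0000], [-58.0000, 38.0000]] (det J = 380.0000).
Solving J·Δ = −F gives Δ = (-0.9000, 0.3632).
Then the next iterate is (x, y)₁ = (1.1000, -1.6368).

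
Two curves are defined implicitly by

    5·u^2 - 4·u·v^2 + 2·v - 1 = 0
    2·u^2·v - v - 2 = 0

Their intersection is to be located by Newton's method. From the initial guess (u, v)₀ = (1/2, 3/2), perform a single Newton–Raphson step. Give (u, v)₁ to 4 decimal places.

At (1/2, 3/2): F = (-1.2500, -2.7500).
Jacobian J = [[10·u - 4·v^2, -8·u·v + 2], [4·u·v, 2·u^2 - 1]].
At the point, J = [[-4.0000, -4.0000], [3.0000, -0.5000]] (det J = 14.0000).
Solving J·Δ = −F gives Δ = (0.7411, -1.0536).
Then the next iterate is (u, v)₁ = (1.2411, 0.4464).

(1.2411, 0.4464)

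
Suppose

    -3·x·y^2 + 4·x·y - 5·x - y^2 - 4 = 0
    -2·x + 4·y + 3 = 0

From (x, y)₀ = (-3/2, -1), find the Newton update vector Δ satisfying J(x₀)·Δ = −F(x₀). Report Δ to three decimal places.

At (-3/2, -1): F = (13.000, 2.000).
Jacobian J = [[-3·y^2 + 4·y - 5, -6·x·y + 4·x - 2·y], [-2, 4]].
At the point, J = [[-12.000, -13.000], [-2.000, 4.000]] (det J = -74.000).
Solving J·Δ = −F gives Δ = (1.054, 0.027).

(1.054, 0.027)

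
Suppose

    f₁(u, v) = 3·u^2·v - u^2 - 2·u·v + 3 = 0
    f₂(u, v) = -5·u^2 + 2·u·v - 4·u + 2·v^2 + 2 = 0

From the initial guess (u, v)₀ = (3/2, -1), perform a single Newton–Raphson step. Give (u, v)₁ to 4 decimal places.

At (3/2, -1): F = (-3.0000, -16.2500).
Jacobian J = [[6·u·v - 2·u - 2·v, 3·u^2 - 2·u], [-10·u + 2·v - 4, 2·u + 4·v]].
At the point, J = [[-10.0000, 3.7500], [-21.0000, -1.0000]] (det J = 88.7500).
Solving J·Δ = −F gives Δ = (-0.7204, -1.1211).
Then the next iterate is (u, v)₁ = (0.7796, -2.1211).

(0.7796, -2.1211)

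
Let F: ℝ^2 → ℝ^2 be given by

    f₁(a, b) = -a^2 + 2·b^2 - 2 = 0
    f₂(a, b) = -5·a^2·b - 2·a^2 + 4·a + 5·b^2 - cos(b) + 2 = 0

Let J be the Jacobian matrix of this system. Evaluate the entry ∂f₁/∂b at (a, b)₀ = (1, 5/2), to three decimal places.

10.000

∂f₁/∂b = 4·b.
At (1, 5/2) this is 10.000.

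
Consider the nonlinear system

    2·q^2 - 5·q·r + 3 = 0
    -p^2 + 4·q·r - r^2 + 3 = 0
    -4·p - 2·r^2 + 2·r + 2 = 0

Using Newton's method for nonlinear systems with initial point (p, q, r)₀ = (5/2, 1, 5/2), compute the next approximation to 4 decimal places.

(5.7146, 2.2028, -1.0448)

At (5/2, 1, 5/2): F = (-7.5000, 0.5000, -15.5000).
Jacobian J = [[0, 4·q - 5·r, -5·q], [-2·p, 4·r, 4·q - 2·r], [-4, 0, -4·r + 2]].
At the point, J = [[0.0000, -8.5000, -5.0000], [-5.0000, 10.0000, -1.0000], [-4.0000, 0.0000, -8.0000]] (det J = 106.0000).
Solving J·Δ = −F gives Δ = (3.2146, 1.2028, -3.5448).
Then the next iterate is (p, q, r)₁ = (5.7146, 2.2028, -1.0448).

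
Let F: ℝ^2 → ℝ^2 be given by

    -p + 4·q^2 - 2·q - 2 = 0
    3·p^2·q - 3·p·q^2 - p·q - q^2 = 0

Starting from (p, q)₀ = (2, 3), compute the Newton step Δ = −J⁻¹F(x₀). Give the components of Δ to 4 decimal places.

At (2, 3): F = (26.0000, -33.0000).
Jacobian J = [[-1, 8·q - 2], [6·p·q - 3·q^2 - q, 3·p^2 - 6·p·q - p - 2·q]].
At the point, J = [[-1.0000, 22.0000], [6.0000, -32.0000]] (det J = -100.0000).
Solving J·Δ = −F gives Δ = (-1.0600, -1.2300).

(-1.0600, -1.2300)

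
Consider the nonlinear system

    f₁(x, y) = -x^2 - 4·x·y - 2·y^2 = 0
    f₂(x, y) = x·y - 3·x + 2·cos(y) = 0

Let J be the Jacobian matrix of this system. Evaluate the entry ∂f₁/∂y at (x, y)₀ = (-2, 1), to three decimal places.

4.000

∂f₁/∂y = -4·x - 4·y.
At (-2, 1) this is 4.000.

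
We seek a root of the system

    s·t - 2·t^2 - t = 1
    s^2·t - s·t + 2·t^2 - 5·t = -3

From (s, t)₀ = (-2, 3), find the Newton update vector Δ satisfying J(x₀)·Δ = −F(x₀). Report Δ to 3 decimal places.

At (-2, 3): F = (-28.000, 24.000).
Jacobian J = [[t, s - 4·t - 1], [2·s·t - t, s^2 - s + 4·t - 5]].
At the point, J = [[3.000, -15.000], [-15.000, 13.000]] (det J = -186.000).
Solving J·Δ = −F gives Δ = (-0.022, -1.871).

(-0.022, -1.871)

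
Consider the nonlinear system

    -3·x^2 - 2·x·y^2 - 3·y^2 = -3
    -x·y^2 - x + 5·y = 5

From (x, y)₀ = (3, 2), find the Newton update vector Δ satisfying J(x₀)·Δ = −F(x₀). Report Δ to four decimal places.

(-30.0000, 20.0000)

At (3, 2): F = (-60.0000, -10.0000).
Jacobian J = [[-6·x - 2·y^2, -4·x·y - 6·y], [-y^2 - 1, -2·x·y + 5]].
At the point, J = [[-26.0000, -36.0000], [-5.0000, -7.0000]] (det J = 2.0000).
Solving J·Δ = −F gives Δ = (-30.0000, 20.0000).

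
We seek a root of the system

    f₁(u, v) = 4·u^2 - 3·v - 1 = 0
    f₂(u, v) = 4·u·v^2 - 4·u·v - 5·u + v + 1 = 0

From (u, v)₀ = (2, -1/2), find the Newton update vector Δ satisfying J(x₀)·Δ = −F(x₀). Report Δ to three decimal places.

(-1.049, -0.093)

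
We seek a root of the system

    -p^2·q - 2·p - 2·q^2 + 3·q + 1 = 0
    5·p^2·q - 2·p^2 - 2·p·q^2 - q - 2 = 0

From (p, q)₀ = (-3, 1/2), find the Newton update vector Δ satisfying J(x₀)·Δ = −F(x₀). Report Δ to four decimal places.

At (-3, 1/2): F = (3.5000, 3.5000).
Jacobian J = [[-2·p·q - 2, -p^2 - 4·q + 3], [10·p·q - 4·p - 2·q^2, 5·p^2 - 4·p·q - 1]].
At the point, J = [[1.0000, -8.0000], [-3.5000, 50.0000]] (det J = 22.0000).
Solving J·Δ = −F gives Δ = (-9.2273, -0.7159).

(-9.2273, -0.7159)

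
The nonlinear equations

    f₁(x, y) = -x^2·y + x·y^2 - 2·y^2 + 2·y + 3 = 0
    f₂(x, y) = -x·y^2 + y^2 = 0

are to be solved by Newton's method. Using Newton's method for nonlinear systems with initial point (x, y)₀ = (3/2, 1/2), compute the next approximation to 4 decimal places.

At (3/2, 1/2): F = (2.7500, -0.1250).
Jacobian J = [[-2·x·y + y^2, -x^2 + 2·x·y - 4·y + 2], [-y^2, -2·x·y + 2·y]].
At the point, J = [[-1.2500, -0.7500], [-0.2500, -0.5000]] (det J = 0.4375).
Solving J·Δ = −F gives Δ = (3.3571, -1.9286).
Then the next iterate is (x, y)₁ = (4.8571, -1.4286).

(4.8571, -1.4286)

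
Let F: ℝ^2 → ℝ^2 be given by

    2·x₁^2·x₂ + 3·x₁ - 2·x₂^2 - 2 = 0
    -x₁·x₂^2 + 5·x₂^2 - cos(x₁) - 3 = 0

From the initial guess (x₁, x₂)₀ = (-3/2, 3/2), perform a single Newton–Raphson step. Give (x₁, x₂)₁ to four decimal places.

At (-3/2, 3/2): F = (-4.2500, 11.554263).
Jacobian J = [[4·x₁·x₂ + 3, 2·x₁^2 - 4·x₂], [-x₂^2 + sin(x₁), -2·x₁·x₂ + 10·x₂]].
At the point, J = [[-6.0000, -1.5000], [-3.247495, 19.5000]] (det J = -121.871242).
Solving J·Δ = −F gives Δ = (-0.5378, -0.6821).
Then the next iterate is (x₁, x₂)₁ = (-2.0378, 0.8179).

(-2.0378, 0.8179)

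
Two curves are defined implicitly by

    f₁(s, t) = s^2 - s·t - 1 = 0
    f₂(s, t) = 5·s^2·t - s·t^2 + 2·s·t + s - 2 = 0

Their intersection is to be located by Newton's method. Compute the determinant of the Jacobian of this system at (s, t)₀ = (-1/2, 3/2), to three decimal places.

-1.500

J = [[2·s - t, -s], [10·s·t - t^2 + 2·t + 1, 5·s^2 - 2·s·t + 2·s]].
At the point, J = [[-2.500, 0.500], [-5.750, 1.750]].
det J = -1.500.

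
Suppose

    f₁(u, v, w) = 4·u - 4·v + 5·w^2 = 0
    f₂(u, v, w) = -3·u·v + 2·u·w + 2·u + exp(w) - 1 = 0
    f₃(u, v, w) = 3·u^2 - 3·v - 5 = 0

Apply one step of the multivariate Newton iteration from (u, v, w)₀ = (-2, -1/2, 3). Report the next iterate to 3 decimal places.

(-1.911, 1.976, 2.018)

At (-2, -1/2, 3): F = (39.000, 0.08554, 8.500).
Jacobian J = [[4, -4, 10·w], [-3·v + 2·w + 2, -3·u, 2·u + exp(w)], [6·u, -3, 0]].
At the point, J = [[4.000, -4.000, 30.000], [9.500, 6.000, 16.08554], [-12.000, -3.000, 0.000]] (det J = 2270.13222).
Solving J·Δ = −F gives Δ = (0.089, 2.476, -0.982).
Then the next iterate is (u, v, w)₁ = (-1.911, 1.976, 2.018).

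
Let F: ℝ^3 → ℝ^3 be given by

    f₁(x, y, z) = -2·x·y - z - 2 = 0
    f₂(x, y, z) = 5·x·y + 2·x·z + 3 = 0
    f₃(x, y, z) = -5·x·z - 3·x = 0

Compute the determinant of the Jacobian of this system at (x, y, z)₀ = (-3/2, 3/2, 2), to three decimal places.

124.500

J = [[-2·y, -2·x, -1], [5·y + 2·z, 5·x, 2·x], [-5·z - 3, 0, -5·x]].
At the point, J = [[-3.000, 3.000, -1.000], [11.500, -7.500, -3.000], [-13.000, 0.000, 7.500]].
det J = 124.500.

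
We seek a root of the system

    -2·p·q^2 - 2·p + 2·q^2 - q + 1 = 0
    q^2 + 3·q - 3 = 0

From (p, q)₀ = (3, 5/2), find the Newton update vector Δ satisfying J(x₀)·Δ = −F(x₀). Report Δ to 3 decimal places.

(-0.295, -1.344)

At (3, 5/2): F = (-32.500, 10.750).
Jacobian J = [[-2·q^2 - 2, -4·p·q + 4·q - 1], [0, 2·q + 3]].
At the point, J = [[-14.500, -21.000], [0.000, 8.000]] (det J = -116.000).
Solving J·Δ = −F gives Δ = (-0.295, -1.344).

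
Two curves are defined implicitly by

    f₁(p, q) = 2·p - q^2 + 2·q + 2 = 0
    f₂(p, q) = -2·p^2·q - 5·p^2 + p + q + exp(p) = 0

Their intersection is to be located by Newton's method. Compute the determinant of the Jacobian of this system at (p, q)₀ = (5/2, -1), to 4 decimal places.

-15.7300

J = [[2, -2·q + 2], [-4·p·q - 10·p + exp(p) + 1, -2·p^2 + 1]].
At the point, J = [[2.0000, 4.0000], [-1.817506, -11.5000]].
det J = -15.7300.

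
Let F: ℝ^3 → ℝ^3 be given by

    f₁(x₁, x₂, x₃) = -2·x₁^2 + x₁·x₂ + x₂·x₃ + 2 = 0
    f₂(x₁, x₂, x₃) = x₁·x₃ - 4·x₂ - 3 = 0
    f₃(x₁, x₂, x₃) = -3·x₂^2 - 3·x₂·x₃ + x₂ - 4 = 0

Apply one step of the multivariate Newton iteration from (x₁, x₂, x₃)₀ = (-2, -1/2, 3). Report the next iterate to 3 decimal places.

(-1.145, -1.010, 1.801)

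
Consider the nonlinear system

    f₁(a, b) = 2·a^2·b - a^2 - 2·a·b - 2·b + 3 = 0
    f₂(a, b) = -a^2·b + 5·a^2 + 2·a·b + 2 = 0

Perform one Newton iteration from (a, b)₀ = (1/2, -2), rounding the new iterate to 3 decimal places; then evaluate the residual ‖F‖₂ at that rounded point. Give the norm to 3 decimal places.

5.808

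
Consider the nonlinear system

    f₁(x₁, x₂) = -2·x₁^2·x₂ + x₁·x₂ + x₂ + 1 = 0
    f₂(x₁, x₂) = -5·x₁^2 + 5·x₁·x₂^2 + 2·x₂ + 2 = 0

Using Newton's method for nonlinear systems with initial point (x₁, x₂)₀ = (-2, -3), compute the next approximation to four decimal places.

At (-2, -3): F = (28.0000, -114.0000).
Jacobian J = [[-4·x₁·x₂ + x₂, -2·x₁^2 + x₁ + 1], [-10·x₁ + 5·x₂^2, 10·x₁·x₂ + 2]].
At the point, J = [[-27.0000, -9.0000], [65.0000, 62.0000]] (det J = -1089.0000).
Solving J·Δ = −F gives Δ = (0.6520, 1.1552).
Then the next iterate is (x₁, x₂)₁ = (-1.3480, -1.8448).

(-1.3480, -1.8448)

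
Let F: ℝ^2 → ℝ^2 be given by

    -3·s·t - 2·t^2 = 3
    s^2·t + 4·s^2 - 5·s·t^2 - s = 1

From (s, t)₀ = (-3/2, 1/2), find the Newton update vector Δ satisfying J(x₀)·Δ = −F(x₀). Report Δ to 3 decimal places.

(1.755, 1.553)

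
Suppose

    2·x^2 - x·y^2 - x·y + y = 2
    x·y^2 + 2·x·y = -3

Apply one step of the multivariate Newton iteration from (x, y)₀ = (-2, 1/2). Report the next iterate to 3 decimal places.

At (-2, 1/2): F = (8.000, 0.500).
Jacobian J = [[4·x - y^2 - y, -2·x·y - x + 1], [y^2 + 2·y, 2·x·y + 2·x]].
At the point, J = [[-8.750, 5.000], [1.250, -6.000]] (det J = 46.250).
Solving J·Δ = −F gives Δ = (1.092, 0.311).
Then the next iterate is (x, y)₁ = (-0.908, 0.811).

(-0.908, 0.811)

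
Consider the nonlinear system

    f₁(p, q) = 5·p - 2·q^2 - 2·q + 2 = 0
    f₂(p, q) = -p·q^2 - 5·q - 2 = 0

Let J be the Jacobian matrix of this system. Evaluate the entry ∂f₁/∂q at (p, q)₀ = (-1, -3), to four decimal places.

∂f₁/∂q = -4·q - 2.
At (-1, -3) this is 10.0000.

10.0000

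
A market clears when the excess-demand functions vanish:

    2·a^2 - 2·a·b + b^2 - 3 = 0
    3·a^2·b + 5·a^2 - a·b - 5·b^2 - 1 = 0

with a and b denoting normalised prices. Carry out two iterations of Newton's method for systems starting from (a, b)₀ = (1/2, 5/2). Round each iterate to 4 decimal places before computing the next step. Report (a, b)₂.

(-3.8813, -4.6331)

At (1/2, 5/2): F = (1.2500, -30.3750).
Jacobian J = [[4·a - 2·b, -2·a + 2·b], [6·a·b + 10·a - b, 3·a^2 - a - 10·b]].
At the point, J = [[-3.0000, 4.0000], [10.0000, -24.7500]] (det J = 34.2500).
Solving J·Δ = −F gives Δ = (-2.6442, -2.2956).
Then the next iterate is (a, b)₁ = (-2.1442, 0.2044).
Round to (-2.1442, 0.2044) and repeat: F = (7.113516, 25.036590), J = [[-8.9856, 4.6972], [-24.276047, 13.892981]].
Δ = (-1.7371, -4.8375), so (a, b)₂ = (-3.8813, -4.6331).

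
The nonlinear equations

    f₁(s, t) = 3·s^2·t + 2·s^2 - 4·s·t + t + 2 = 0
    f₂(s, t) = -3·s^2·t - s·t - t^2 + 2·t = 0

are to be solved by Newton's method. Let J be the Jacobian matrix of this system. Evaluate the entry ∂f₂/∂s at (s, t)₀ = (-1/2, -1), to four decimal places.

-2.0000

∂f₂/∂s = -6·s·t - t.
At (-1/2, -1) this is -2.0000.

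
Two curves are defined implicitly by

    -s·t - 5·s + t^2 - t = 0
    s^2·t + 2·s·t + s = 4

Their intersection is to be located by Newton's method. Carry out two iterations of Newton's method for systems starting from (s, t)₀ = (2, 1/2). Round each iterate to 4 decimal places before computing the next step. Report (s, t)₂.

At (2, 1/2): F = (-11.2500, 2.0000).
Jacobian J = [[-t - 5, -s + 2·t - 1], [2·s·t + 2·t + 1, s^2 + 2·s]].
At the point, J = [[-5.5000, -2.0000], [4.0000, 8.0000]] (det J = -36.0000).
Solving J·Δ = −F gives Δ = (-2.3889, 0.9444).
Then the next iterate is (s, t)₁ = (-0.3889, 1.4444).
Round to (-0.3889, 1.4444) and repeat: F = (3.148119, -5.293899), J = [[-6.4444, 2.2777], [2.765346, -0.626557]].
Δ = (4.4609, 11.2393), so (s, t)₂ = (4.0720, 12.6837).

(4.0720, 12.6837)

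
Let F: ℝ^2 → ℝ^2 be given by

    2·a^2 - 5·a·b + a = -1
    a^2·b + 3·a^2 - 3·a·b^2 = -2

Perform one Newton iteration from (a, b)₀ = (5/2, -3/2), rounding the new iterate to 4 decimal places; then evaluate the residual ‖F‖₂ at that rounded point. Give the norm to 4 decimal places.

7.9680

At (5/2, -3/2): F = (34.7500, -5.5000).
Jacobian J = [[4·a - 5·b + 1, -5·a], [2·a·b + 6·a - 3·b^2, a^2 - 6·a·b]].
At the point, J = [[18.5000, -12.5000], [0.7500, 28.7500]] (det J = 541.2500).
Solving J·Δ = −F gives Δ = (-1.7188, 0.2361).
Then the next iterate is (a, b)₁ = (0.7812, -1.2639).
Re-evaluating at (0.7812, -1.2639): F = (7.938540, -0.684272), so ‖F‖₂ = 7.9680.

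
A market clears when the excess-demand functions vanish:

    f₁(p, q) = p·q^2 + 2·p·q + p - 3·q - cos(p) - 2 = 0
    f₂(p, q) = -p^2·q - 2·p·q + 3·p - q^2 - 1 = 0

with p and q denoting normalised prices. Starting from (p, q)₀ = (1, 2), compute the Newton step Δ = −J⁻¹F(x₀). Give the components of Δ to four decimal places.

At (1, 2): F = (0.459698, -8.0000).
Jacobian J = [[q^2 + 2·q + sin(p) + 1, 2·p·q + 2·p - 3], [-2·p·q - 2·q + 3, -p^2 - 2·p - 2·q]].
At the point, J = [[9.841471, 3.0000], [-5.0000, -7.0000]] (det J = -53.890297).
Solving J·Δ = −F gives Δ = (0.3856, -1.4183).

(0.3856, -1.4183)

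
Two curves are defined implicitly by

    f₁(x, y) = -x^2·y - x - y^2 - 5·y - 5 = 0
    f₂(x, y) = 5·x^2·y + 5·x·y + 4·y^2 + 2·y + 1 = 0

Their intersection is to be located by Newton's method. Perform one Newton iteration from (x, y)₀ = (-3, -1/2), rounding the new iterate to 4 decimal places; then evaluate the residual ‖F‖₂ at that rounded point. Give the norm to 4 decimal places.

At (-3, -1/2): F = (4.7500, -14.0000).
Jacobian J = [[-2·x·y - 1, -x^2 - 2·y - 5], [10·x·y + 5·y, 5·x^2 + 5·x + 8·y + 2]].
At the point, J = [[-4.0000, -13.0000], [12.5000, 28.0000]] (det J = 50.5000).
Solving J·Δ = −F gives Δ = (0.9703, 0.0668).
Then the next iterate is (x, y)₁ = (-2.0297, -0.4332).
Re-evaluating at (-2.0297, -0.4332): F = (0.792684, -3.642652), so ‖F‖₂ = 3.7279.

3.7279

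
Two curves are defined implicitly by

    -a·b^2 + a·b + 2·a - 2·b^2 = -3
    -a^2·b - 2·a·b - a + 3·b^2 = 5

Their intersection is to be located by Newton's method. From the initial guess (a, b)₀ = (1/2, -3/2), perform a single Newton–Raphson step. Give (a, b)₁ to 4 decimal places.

At (1/2, -3/2): F = (-2.3750, 3.1250).
Jacobian J = [[-b^2 + b + 2, -2·a·b + a - 4·b], [-2·a·b - 2·b - 1, -a^2 - 2·a + 6·b]].
At the point, J = [[-1.7500, 8.0000], [3.5000, -10.2500]] (det J = -10.0625).
Solving J·Δ = −F gives Δ = (-0.0652, 0.2826).
Then the next iterate is (a, b)₁ = (0.4348, -1.2174).

(0.4348, -1.2174)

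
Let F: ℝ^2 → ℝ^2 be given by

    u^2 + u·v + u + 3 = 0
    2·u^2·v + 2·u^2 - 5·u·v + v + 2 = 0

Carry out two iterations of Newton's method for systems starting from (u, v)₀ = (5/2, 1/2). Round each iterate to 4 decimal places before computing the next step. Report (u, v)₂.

(-0.9423, -1.4210)

At (5/2, 1/2): F = (13.0000, 15.0000).
Jacobian J = [[2·u + v + 1, u], [4·u·v + 4·u - 5·v, 2·u^2 - 5·u + 1]].
At the point, J = [[6.5000, 2.5000], [12.5000, 1.0000]] (det J = -24.7500).
Solving J·Δ = −F gives Δ = (-0.9899, -2.6263).
Then the next iterate is (u, v)₁ = (1.5101, -2.1263).
Round to (1.5101, -2.1263) and repeat: F = (3.579576, 10.791495), J = [[1.8939, 1.5101], [3.828197, -1.989696]].
Δ = (-2.4524, 0.7053), so (u, v)₂ = (-0.9423, -1.4210).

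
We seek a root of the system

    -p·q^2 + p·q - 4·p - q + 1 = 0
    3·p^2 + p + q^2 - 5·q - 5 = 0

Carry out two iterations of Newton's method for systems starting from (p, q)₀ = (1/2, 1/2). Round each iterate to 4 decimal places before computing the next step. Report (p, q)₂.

At (1/2, 1/2): F = (-1.3750, -6.0000).
Jacobian J = [[-q^2 + q - 4, -2·p·q + p - 1], [6·p + 1, 2·q - 5]].
At the point, J = [[-3.7500, -1.0000], [4.0000, -4.0000]] (det J = 19.0000).
Solving J·Δ = −F gives Δ = (0.0263, -1.4737).
Then the next iterate is (p, q)₁ = (0.5263, -0.9737).
Round to (0.5263, -0.9737) and repeat: F = (-1.142939, 2.173867), J = [[-5.921792, 0.551217], [4.1578, -6.9474]].
Δ = (-0.1735, 0.2090), so (p, q)₂ = (0.3528, -0.7647).

(0.3528, -0.7647)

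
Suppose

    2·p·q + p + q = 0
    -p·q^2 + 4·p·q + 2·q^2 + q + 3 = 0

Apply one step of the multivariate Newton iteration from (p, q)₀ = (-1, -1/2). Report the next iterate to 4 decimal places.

(2.6667, -1.0000)

At (-1, -1/2): F = (-0.5000, 5.2500).
Jacobian J = [[2·q + 1, 2·p + 1], [-q^2 + 4·q, -2·p·q + 4·p + 4·q + 1]].
At the point, J = [[0.0000, -1.0000], [-2.2500, -6.0000]] (det J = -2.2500).
Solving J·Δ = −F gives Δ = (3.6667, -0.5000).
Then the next iterate is (p, q)₁ = (2.6667, -1.0000).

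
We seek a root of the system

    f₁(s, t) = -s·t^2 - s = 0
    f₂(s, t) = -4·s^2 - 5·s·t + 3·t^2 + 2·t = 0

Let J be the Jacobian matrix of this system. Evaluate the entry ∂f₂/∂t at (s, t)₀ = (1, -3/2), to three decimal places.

-12.000

∂f₂/∂t = -5·s + 6·t + 2.
At (1, -3/2) this is -12.000.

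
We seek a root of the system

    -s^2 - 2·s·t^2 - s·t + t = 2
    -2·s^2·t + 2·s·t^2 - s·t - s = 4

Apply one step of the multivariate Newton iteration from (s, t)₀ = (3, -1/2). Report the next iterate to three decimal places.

(0.895, -0.783)

At (3, -1/2): F = (-11.500, 5.000).
Jacobian J = [[-2·s - 2·t^2 - t, -4·s·t - s + 1], [-4·s·t + 2·t^2 - t - 1, -2·s^2 + 4·s·t - s]].
At the point, J = [[-6.000, 4.000], [6.000, -27.000]] (det J = 138.000).
Solving J·Δ = −F gives Δ = (-2.105, -0.283).
Then the next iterate is (s, t)₁ = (0.895, -0.783).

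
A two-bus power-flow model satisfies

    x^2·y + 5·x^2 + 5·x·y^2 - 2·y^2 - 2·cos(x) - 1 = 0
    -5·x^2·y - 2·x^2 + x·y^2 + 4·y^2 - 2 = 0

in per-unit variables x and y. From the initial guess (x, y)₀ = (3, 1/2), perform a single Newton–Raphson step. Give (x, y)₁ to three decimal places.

At (3, 1/2): F = (53.72998, -40.750).
Jacobian J = [[2·x·y + 10·x + 5·y^2 + 2·sin(x), x^2 + 10·x·y - 4·y], [-10·x·y - 4·x + y^2, -5·x^2 + 2·x·y + 8·y]].
At the point, J = [[34.53224, 22.000], [-26.750, -38.000]] (det J = -723.72512).
Solving J·Δ = −F gives Δ = (-1.582, 0.042).
Then the next iterate is (x, y)₁ = (1.418, 0.542).

(1.418, 0.542)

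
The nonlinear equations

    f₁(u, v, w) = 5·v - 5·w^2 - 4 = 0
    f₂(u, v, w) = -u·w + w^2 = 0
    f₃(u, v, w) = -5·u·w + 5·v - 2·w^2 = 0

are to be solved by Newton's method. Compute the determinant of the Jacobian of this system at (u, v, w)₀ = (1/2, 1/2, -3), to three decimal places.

-180.000

J = [[0, 5, -10·w], [-w, 0, -u + 2·w], [-5·w, 5, -5·u - 4·w]].
At the point, J = [[0.000, 5.000, 30.000], [3.000, 0.000, -6.500], [15.000, 5.000, 9.500]].
det J = -180.000.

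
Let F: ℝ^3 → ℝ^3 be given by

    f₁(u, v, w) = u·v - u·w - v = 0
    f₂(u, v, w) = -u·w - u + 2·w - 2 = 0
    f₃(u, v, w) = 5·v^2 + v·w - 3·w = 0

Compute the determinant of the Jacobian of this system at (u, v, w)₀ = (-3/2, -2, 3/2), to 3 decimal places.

J = [[v - w, u - 1, -u], [-w - 1, 0, -u + 2], [0, 10·v + w, v - 3]].
At the point, J = [[-3.500, -2.500, 1.500], [-2.500, 0.000, 3.500], [0.000, -18.500, -5.000]].
det J = -126.000.

-126.000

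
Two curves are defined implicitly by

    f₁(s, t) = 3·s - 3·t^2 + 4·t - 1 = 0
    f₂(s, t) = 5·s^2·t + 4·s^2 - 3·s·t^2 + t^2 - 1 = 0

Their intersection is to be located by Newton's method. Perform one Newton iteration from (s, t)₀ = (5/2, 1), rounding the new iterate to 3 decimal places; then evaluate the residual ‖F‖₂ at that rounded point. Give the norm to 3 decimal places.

At (5/2, 1): F = (7.500, 48.750).
Jacobian J = [[3, -6·t + 4], [10·s·t + 8·s - 3·t^2, 5·s^2 - 6·s·t + 2·t]].
At the point, J = [[3.000, -2.000], [42.000, 18.250]] (det J = 138.750).
Solving J·Δ = −F gives Δ = (-1.689, 1.216).
Then the next iterate is (s, t)₁ = (0.811, 2.216).
Re-evaluating at (0.811, 2.216): F = (-4.43497, 1.88146), so ‖F‖₂ = 4.818.

4.818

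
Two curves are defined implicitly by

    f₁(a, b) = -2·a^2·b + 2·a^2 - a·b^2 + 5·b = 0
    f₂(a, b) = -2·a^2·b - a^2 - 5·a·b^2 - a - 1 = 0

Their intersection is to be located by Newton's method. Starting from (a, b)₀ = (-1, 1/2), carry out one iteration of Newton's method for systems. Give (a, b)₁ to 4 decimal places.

At (-1, 1/2): F = (3.7500, -0.7500).
Jacobian J = [[-4·a·b + 4·a - b^2, -2·a^2 - 2·a·b + 5], [-4·a·b - 2·a - 5·b^2 - 1, -2·a^2 - 10·a·b]].
At the point, J = [[-2.2500, 4.0000], [1.7500, 3.0000]] (det J = -13.7500).
Solving J·Δ = −F gives Δ = (1.0364, -0.3545).
Then the next iterate is (a, b)₁ = (0.0364, 0.1455).

(0.0364, 0.1455)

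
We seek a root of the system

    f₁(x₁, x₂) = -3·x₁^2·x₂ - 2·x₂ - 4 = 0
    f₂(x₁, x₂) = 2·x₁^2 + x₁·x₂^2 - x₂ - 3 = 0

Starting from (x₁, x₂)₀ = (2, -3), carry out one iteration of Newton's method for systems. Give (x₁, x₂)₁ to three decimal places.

(1.435, -1.739)

At (2, -3): F = (38.000, 26.000).
Jacobian J = [[-6·x₁·x₂, -3·x₁^2 - 2], [4·x₁ + x₂^2, 2·x₁·x₂ - 1]].
At the point, J = [[36.000, -14.000], [17.000, -13.000]] (det J = -230.000).
Solving J·Δ = −F gives Δ = (-0.565, 1.261).
Then the next iterate is (x₁, x₂)₁ = (1.435, -1.739).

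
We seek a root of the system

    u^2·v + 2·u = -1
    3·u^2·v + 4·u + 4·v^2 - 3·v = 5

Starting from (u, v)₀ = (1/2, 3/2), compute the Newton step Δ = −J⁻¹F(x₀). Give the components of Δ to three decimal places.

(-0.703, 0.344)

At (1/2, 3/2): F = (2.375, 2.625).
Jacobian J = [[2·u·v + 2, u^2], [6·u·v + 4, 3·u^2 + 8·v - 3]].
At the point, J = [[3.500, 0.250], [8.500, 9.750]] (det J = 32.000).
Solving J·Δ = −F gives Δ = (-0.703, 0.344).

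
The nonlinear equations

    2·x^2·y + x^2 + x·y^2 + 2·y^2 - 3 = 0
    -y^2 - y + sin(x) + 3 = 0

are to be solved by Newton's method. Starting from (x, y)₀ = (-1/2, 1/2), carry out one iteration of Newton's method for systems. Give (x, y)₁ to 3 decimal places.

(-0.906, 1.207)

At (-1/2, 1/2): F = (-2.125, 1.77057).
Jacobian J = [[4·x·y + 2·x + y^2, 2·x^2 + 2·x·y + 4·y], [cos(x), -2·y - 1]].
At the point, J = [[-1.750, 2.000], [0.87758, -2.000]] (det J = 1.74483).
Solving J·Δ = −F gives Δ = (-0.406, 0.707).
Then the next iterate is (x, y)₁ = (-0.906, 1.207).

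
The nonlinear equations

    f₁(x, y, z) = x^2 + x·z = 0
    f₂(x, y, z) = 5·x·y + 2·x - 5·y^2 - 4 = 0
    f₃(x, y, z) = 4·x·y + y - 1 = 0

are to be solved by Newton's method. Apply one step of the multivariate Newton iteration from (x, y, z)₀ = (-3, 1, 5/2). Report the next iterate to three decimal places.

(-4.304, -0.565, 4.522)

At (-3, 1, 5/2): F = (1.500, -30.000, -12.000).
Jacobian J = [[2·x + z, 0, x], [5·y + 2, 5·x - 10·y, 0], [4·y, 4·x + 1, 0]].
At the point, J = [[-3.500, 0.000, -3.000], [7.000, -25.000, 0.000], [4.000, -11.000, 0.000]] (det J = -69.000).
Solving J·Δ = −F gives Δ = (-1.304, -1.565, 2.022).
Then the next iterate is (x, y, z)₁ = (-4.304, -0.565, 4.522).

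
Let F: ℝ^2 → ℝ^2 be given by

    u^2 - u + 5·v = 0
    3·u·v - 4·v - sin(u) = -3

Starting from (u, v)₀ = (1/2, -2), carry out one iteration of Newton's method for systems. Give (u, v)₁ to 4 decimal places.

(0.8483, 0.0500)

At (1/2, -2): F = (-10.2500, 7.520574).
Jacobian J = [[2·u - 1, 5], [3·v - cos(u), 3·u - 4]].
At the point, J = [[0.0000, 5.0000], [-6.877583, -2.5000]] (det J = 34.387913).
Solving J·Δ = −F gives Δ = (0.3483, 2.0500).
Then the next iterate is (u, v)₁ = (0.8483, 0.0500).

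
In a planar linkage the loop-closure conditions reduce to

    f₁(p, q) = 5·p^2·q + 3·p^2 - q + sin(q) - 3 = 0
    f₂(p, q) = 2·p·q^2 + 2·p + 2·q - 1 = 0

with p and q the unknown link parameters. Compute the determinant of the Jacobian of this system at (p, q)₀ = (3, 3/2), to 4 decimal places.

973.5402

J = [[10·p·q + 6·p, 5·p^2 + cos(q) - 1], [2·q^2 + 2, 4·p·q + 2]].
At the point, J = [[63.0000, 44.070737], [6.5000, 20.0000]].
det J = 973.5402.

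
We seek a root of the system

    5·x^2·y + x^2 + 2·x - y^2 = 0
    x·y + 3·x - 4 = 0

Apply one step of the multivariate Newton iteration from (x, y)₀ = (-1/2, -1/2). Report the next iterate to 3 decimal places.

(1.212, -2.441)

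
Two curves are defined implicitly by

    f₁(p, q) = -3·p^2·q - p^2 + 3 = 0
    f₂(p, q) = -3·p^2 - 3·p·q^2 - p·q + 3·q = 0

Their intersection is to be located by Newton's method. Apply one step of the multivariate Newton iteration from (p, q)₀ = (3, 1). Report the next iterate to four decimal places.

(0.6667, 1.8519)

At (3, 1): F = (-33.0000, -36.0000).
Jacobian J = [[-6·p·q - 2·p, -3·p^2], [-6·p - 3·q^2 - q, -6·p·q - p + 3]].
At the point, J = [[-24.0000, -27.0000], [-22.0000, -18.0000]] (det J = -162.0000).
Solving J·Δ = −F gives Δ = (-2.3333, 0.8519).
Then the next iterate is (p, q)₁ = (0.6667, 1.8519).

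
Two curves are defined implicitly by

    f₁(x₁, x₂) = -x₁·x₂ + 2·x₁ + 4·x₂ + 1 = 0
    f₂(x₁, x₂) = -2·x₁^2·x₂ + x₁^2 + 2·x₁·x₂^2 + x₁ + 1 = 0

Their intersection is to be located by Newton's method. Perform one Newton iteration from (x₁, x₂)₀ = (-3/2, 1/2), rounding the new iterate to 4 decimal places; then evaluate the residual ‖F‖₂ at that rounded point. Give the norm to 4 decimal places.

0.1462

At (-3/2, 1/2): F = (0.7500, -1.2500).
Jacobian J = [[-x₂ + 2, -x₁ + 4], [-4·x₁·x₂ + 2·x₁ + 2·x₂^2 + 1, -2·x₁^2 + 4·x₁·x₂]].
At the point, J = [[1.5000, 5.5000], [1.5000, -7.5000]] (det J = -19.5000).
Solving J·Δ = −F gives Δ = (0.0641, -0.1538).
Then the next iterate is (x₁, x₂)₁ = (-1.4359, 0.3462).
Re-evaluating at (-1.4359, 0.3462): F = (0.010109, -0.145886), so ‖F‖₂ = 0.1462.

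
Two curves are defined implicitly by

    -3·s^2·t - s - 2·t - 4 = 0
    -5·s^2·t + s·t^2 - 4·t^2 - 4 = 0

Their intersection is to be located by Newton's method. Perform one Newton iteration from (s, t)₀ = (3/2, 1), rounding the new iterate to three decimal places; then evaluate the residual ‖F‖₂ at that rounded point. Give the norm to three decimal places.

17.530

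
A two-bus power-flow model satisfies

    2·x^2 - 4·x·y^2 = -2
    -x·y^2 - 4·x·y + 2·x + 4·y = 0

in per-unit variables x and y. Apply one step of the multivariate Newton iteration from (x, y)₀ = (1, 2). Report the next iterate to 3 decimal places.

At (1, 2): F = (-12.000, -2.000).
Jacobian J = [[4·x - 4·y^2, -8·x·y], [-y^2 - 4·y + 2, -2·x·y - 4·x + 4]].
At the point, J = [[-12.000, -16.000], [-10.000, -4.000]] (det J = -112.000).
Solving J·Δ = −F gives Δ = (0.143, -0.857).
Then the next iterate is (x, y)₁ = (1.143, 1.143).

(1.143, 1.143)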